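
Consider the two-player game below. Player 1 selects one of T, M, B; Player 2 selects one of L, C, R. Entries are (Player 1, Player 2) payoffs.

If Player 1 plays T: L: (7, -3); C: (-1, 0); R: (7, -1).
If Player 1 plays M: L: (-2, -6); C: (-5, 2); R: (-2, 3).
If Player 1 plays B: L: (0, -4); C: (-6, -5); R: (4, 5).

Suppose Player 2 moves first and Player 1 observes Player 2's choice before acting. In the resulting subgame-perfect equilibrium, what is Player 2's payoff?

0

Solve by backward induction (Player 2 leads).
- L: BR = T, leader payoff -3.
- C: BR = T, leader payoff 0.
- R: BR = T, leader payoff -1.
Maximizing over -3, 0, -1, Player 2 chooses C. Subgame-perfect outcome: (T, C) with payoffs (-1, 0).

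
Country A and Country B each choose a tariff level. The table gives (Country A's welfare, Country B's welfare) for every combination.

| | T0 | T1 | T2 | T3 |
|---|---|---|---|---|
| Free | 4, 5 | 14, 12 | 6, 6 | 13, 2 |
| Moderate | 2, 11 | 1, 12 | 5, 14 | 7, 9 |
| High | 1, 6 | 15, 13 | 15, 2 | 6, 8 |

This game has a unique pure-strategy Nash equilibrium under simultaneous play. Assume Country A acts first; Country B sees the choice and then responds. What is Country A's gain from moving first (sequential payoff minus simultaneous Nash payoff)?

Country B best-responds to each possible Country A move:
- Free: Country B compares 5, 12, 6, 2 and picks T1; Country A would get 14.
- Moderate: Country B compares 11, 12, 14, 9 and picks T2; Country A would get 5.
- High: Country B compares 6, 13, 2, 8 and picks T1; Country A would get 15.
Country A's induced payoffs are 14, 5, 15, so Country A commits to High. Subgame-perfect outcome: (High, T1) with payoffs (15, 13).
Now find the simultaneous Nash equilibrium.
Country A's best replies: T0→Free; T1→High; T2→High; T3→Free.
Country B's best replies: Free→T1; Moderate→T2; High→T1.
The unique mutual best reply is (High, T1), giving (15, 13).
Country A's commitment gain: 15 − 15 = 0.

0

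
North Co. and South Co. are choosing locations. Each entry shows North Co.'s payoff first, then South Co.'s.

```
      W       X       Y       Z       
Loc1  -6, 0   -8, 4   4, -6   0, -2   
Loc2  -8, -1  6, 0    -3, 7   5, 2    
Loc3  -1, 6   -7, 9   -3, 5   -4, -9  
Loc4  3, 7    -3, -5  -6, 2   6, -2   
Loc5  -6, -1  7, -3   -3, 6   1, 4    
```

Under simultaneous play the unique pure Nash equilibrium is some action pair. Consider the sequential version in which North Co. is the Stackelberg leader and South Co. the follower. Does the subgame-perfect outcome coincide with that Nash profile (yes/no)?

yes

South Co. best-responds to each possible North Co. move:
- Loc1: BR = X, leader payoff -8.
- Loc2: BR = Y, leader payoff -3.
- Loc3: BR = X, leader payoff -7.
- Loc4: BR = W, leader payoff 3.
- Loc5: BR = Y, leader payoff -3.
Among -8, -3, -7, 3, -3, the best is 3 at Loc4. Subgame-perfect outcome: (Loc4, W) with payoffs (3, 7).
For the simultaneous game, intersect best replies.
North Co.'s best replies: W→Loc4; X→Loc5; Y→Loc1; Z→Loc4.
South Co.'s best replies: Loc1→X; Loc2→Y; Loc3→X; Loc4→W; Loc5→Y.
The unique mutual best reply is (Loc4, W), giving (3, 7).
Sequential outcome (Loc4, W) coincides with the Nash profile (Loc4, W).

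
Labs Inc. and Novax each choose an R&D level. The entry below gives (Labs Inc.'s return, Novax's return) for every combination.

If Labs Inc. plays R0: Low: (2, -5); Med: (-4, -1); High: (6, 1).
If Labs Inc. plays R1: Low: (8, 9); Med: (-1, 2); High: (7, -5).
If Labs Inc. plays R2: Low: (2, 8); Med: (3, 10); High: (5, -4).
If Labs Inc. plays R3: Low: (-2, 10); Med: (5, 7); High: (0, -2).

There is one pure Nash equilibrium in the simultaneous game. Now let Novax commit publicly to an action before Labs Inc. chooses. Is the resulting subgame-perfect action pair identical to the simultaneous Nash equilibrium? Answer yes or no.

yes

Labs Inc. best-responds to each possible Novax move:
- Low → Labs Inc. plays R1 (best of 2, 8, 2, -2); Novax gets 9.
- Med → Labs Inc. plays R3 (best of -4, -1, 3, 5); Novax gets 7.
- High → Labs Inc. plays R1 (best of 6, 7, 5, 0); Novax gets -5.
Maximizing over 9, 7, -5, Novax chooses Low. Subgame-perfect outcome: (R1, Low) with payoffs (8, 9).
Now find the simultaneous Nash equilibrium.
Labs Inc.'s best replies: Low→R1; Med→R3; High→R1.
Novax's best replies: R0→High; R1→Low; R2→Med; R3→Low.
Only (R1, Low) has each player best-responding; Nash payoffs (8, 9).
Sequential outcome (R1, Low) coincides with the Nash profile (R1, Low).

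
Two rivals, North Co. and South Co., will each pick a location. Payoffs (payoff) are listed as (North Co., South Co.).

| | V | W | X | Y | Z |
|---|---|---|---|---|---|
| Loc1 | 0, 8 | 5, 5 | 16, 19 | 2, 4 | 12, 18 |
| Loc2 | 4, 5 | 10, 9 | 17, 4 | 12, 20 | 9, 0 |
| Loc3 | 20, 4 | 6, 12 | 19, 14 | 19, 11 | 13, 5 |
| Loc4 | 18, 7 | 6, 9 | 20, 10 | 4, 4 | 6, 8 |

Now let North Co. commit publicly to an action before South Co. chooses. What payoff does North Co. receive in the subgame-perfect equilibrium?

Solve by backward induction (North Co. leads).
- Loc1: South Co. compares 8, 5, 19, 4, 18 and picks X; North Co. would get 16.
- Loc2: South Co. compares 5, 9, 4, 20, 0 and picks Y; North Co. would get 12.
- Loc3: South Co. compares 4, 12, 14, 11, 5 and picks X; North Co. would get 19.
- Loc4: South Co. compares 7, 9, 10, 4, 8 and picks X; North Co. would get 20.
Maximizing over 16, 12, 19, 20, North Co. chooses Loc4. Subgame-perfect outcome: (Loc4, X) with payoffs (20, 10).

20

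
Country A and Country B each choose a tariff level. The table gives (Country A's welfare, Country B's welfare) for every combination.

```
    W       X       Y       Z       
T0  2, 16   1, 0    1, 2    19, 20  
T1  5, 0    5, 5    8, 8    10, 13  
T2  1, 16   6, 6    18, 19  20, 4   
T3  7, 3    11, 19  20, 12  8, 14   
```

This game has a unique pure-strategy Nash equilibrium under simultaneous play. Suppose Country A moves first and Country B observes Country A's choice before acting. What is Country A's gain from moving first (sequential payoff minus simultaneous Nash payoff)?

8

Backward induction with Country A moving first.
- T0: Country B compares 16, 0, 2, 20 and picks Z; Country A would get 19.
- T1: Country B compares 0, 5, 8, 13 and picks Z; Country A would get 10.
- T2: Country B compares 16, 6, 19, 4 and picks Y; Country A would get 18.
- T3: Country B compares 3, 19, 12, 14 and picks X; Country A would get 11.
Among 19, 10, 18, 11, the best is 19 at T0. Subgame-perfect outcome: (T0, Z) with payoffs (19, 20).
Under simultaneous play:
Country A's best replies: W→T3; X→T3; Y→T3; Z→T2.
Country B's best replies: T0→Z; T1→Z; T2→Y; T3→X.
The unique mutual best reply is (T3, X), giving (11, 19).
Country A's commitment gain: 19 − 11 = 8.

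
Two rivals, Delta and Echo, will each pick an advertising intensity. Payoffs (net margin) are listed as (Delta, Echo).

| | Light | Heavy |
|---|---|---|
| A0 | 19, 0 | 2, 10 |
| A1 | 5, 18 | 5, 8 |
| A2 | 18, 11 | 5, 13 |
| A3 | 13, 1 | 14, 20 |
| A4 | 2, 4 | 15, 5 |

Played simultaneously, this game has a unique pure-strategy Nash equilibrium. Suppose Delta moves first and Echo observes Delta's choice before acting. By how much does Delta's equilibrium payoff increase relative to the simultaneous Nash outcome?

Echo best-responds to each possible Delta move:
- A0 → Echo plays Heavy (best of 0, 10); Delta gets 2.
- A1 → Echo plays Light (best of 18, 8); Delta gets 5.
- A2 → Echo plays Heavy (best of 11, 13); Delta gets 5.
- A3 → Echo plays Heavy (best of 1, 20); Delta gets 14.
- A4 → Echo plays Heavy (best of 4, 5); Delta gets 15.
Delta's induced payoffs are 2, 5, 5, 14, 15, so Delta commits to A4. Subgame-perfect outcome: (A4, Heavy) with payoffs (15, 5).
Under simultaneous play:
Delta's best replies: Light→A0; Heavy→A4.
Echo's best replies: A0→Heavy; A1→Light; A2→Heavy; A3→Heavy; A4→Heavy.
Only (A4, Heavy) has each player best-responding; Nash payoffs (15, 5).
Delta's commitment gain: 15 − 15 = 0.

0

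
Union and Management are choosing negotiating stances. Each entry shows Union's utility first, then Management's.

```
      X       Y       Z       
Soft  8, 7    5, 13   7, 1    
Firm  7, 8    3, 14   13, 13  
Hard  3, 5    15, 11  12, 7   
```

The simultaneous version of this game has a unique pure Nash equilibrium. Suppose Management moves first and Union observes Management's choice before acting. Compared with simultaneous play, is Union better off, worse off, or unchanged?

Backward induction with Management moving first.
- X: Union compares 8, 7, 3 and picks Soft; Management would get 7.
- Y: Union compares 5, 3, 15 and picks Hard; Management would get 11.
- Z: Union compares 7, 13, 12 and picks Firm; Management would get 13.
Management's induced payoffs are 7, 11, 13, so Management commits to Z. Subgame-perfect outcome: (Firm, Z) with payoffs (13, 13).
Now find the simultaneous Nash equilibrium.
Union's best replies: X→Soft; Y→Hard; Z→Firm.
Management's best replies: Soft→Y; Firm→Y; Hard→Y.
The unique mutual best reply is (Hard, Y), giving (15, 11).
Union earns 13 sequentially versus 15 at the Nash outcome: worse off.

worse off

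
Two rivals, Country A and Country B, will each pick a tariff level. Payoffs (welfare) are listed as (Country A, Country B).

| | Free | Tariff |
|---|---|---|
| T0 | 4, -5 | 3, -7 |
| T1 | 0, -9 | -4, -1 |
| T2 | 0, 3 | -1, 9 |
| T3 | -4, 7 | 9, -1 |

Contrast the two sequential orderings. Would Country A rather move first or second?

second

If Country A leads: Country B's best replies are T0→Free, T1→Tariff, T2→Tariff, T3→Free; Country A's induced payoffs 4, -4, -1, -4; outcome (T0, Free), payoffs (4, -5).
If Country B leads: Country A's best replies are Free→T0, Tariff→T3; Country B's induced payoffs -5, -1; outcome (T3, Tariff), payoffs (9, -1).
Country A gets 4 moving first and 9 moving second, so Country A prefers to move second.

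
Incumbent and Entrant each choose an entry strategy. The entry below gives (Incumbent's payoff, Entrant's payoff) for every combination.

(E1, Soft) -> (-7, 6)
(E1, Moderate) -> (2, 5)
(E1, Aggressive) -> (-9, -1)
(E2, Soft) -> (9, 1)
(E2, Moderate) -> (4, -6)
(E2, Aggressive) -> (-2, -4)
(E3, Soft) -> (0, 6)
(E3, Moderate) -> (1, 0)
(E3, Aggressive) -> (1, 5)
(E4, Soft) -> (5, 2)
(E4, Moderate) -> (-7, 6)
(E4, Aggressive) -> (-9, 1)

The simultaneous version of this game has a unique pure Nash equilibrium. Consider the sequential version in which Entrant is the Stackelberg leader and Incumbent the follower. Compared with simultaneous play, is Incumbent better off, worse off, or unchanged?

worse off

Work backward from Incumbent's decision.
- Soft: Incumbent compares -7, 9, 0, 5 and picks E2; Entrant would get 1.
- Moderate: Incumbent compares 2, 4, 1, -7 and picks E2; Entrant would get -6.
- Aggressive: Incumbent compares -9, -2, 1, -9 and picks E3; Entrant would get 5.
Entrant's induced payoffs are 1, -6, 5, so Entrant commits to Aggressive. Subgame-perfect outcome: (E3, Aggressive) with payoffs (1, 5).
For the simultaneous game, intersect best replies.
Incumbent's best replies: Soft→E2; Moderate→E2; Aggressive→E3.
Entrant's best replies: E1→Soft; E2→Soft; E3→Soft; E4→Moderate.
The unique mutual best reply is (E2, Soft), giving (9, 1).
Incumbent earns 1 sequentially versus 9 at the Nash outcome: worse off.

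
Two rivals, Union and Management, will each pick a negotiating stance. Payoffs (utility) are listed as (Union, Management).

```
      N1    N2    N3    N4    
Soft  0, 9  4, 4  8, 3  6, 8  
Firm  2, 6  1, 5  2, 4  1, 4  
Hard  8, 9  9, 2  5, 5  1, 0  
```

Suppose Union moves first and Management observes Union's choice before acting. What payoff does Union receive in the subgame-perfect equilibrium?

Management best-responds to each possible Union move:
- Soft → Management plays N1 (best of 9, 4, 3, 8); Union gets 0.
- Firm → Management plays N1 (best of 6, 5, 4, 4); Union gets 2.
- Hard → Management plays N1 (best of 9, 2, 5, 0); Union gets 8.
Union's induced payoffs are 0, 2, 8, so Union commits to Hard. Subgame-perfect outcome: (Hard, N1) with payoffs (8, 9).

8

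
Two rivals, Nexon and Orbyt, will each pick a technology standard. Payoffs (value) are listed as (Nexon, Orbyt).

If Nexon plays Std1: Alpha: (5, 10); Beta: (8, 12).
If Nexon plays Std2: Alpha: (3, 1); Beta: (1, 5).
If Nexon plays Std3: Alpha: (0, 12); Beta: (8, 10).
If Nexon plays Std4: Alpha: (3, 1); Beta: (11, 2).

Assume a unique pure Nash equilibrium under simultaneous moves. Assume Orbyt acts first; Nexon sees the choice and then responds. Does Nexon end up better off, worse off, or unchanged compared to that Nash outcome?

Solve by backward induction (Orbyt leads).
- Alpha → Nexon plays Std1 (best of 5, 3, 0, 3); Orbyt gets 10.
- Beta → Nexon plays Std4 (best of 8, 1, 8, 11); Orbyt gets 2.
Maximizing over 10, 2, Orbyt chooses Alpha. Subgame-perfect outcome: (Std1, Alpha) with payoffs (5, 10).
Under simultaneous play:
Nexon's best replies: Alpha→Std1; Beta→Std4.
Orbyt's best replies: Std1→Beta; Std2→Beta; Std3→Alpha; Std4→Beta.
Only (Std4, Beta) has each player best-responding; Nash payoffs (11, 2).
Nexon earns 5 sequentially versus 11 at the Nash outcome: worse off.

worse off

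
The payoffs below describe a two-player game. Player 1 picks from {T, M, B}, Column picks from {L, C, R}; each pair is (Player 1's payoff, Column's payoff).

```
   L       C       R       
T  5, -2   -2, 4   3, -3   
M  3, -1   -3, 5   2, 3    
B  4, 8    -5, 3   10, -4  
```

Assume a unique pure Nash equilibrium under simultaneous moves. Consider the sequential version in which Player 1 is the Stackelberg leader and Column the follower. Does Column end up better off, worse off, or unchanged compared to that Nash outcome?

Solve by backward induction (Player 1 leads).
- T: Column compares -2, 4, -3 and picks C; Player 1 would get -2.
- M: Column compares -1, 5, 3 and picks C; Player 1 would get -3.
- B: Column compares 8, 3, -4 and picks L; Player 1 would get 4.
Among -2, -3, 4, the best is 4 at B. Subgame-perfect outcome: (B, L) with payoffs (4, 8).
Under simultaneous play:
Player 1's best replies: L→T; C→T; R→B.
Column's best replies: T→C; M→C; B→L.
Only (T, C) has each player best-responding; Nash payoffs (-2, 4).
Column earns 8 sequentially versus 4 at the Nash outcome: better off.

better off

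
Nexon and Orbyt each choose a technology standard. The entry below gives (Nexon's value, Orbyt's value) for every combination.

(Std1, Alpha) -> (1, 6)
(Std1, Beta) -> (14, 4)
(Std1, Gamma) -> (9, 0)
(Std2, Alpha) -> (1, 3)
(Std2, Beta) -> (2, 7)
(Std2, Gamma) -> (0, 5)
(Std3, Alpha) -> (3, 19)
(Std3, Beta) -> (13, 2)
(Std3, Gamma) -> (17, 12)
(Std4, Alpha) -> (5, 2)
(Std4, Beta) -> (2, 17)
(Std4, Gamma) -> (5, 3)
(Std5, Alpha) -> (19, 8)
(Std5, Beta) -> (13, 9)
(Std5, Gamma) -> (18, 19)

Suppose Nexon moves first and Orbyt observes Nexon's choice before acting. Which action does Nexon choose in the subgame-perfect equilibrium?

Orbyt best-responds to each possible Nexon move:
- Std1 → Orbyt plays Alpha (best of 6, 4, 0); Nexon gets 1.
- Std2 → Orbyt plays Beta (best of 3, 7, 5); Nexon gets 2.
- Std3 → Orbyt plays Alpha (best of 19, 2, 12); Nexon gets 3.
- Std4 → Orbyt plays Beta (best of 2, 17, 3); Nexon gets 2.
- Std5 → Orbyt plays Gamma (best of 8, 9, 19); Nexon gets 18.
Among 1, 2, 3, 2, 18, the best is 18 at Std5. Subgame-perfect outcome: (Std5, Gamma) with payoffs (18, 19).

Std5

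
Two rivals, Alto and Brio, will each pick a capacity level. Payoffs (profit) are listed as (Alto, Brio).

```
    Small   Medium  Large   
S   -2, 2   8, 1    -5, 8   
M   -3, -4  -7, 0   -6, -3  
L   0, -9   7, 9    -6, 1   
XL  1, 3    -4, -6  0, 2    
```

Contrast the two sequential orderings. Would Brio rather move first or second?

second

If Alto leads: Brio's best replies are S→Large, M→Medium, L→Medium, XL→Small; Alto's induced payoffs -5, -7, 7, 1; outcome (L, Medium), payoffs (7, 9).
If Brio leads: Alto's best replies are Small→XL, Medium→S, Large→XL; Brio's induced payoffs 3, 1, 2; outcome (XL, Small), payoffs (1, 3).
Brio gets 3 moving first and 9 moving second, so Brio prefers to move second.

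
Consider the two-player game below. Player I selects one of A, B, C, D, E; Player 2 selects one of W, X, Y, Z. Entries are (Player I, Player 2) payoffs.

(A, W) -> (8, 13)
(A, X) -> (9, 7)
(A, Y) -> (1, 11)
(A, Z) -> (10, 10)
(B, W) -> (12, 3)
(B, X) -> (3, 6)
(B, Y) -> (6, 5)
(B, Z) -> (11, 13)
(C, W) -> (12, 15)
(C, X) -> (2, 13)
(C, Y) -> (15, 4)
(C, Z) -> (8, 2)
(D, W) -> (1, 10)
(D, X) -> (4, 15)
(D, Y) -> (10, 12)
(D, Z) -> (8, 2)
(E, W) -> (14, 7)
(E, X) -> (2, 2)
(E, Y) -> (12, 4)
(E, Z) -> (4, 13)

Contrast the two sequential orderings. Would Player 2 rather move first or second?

second

If Player I leads: Player 2's best replies are A→W, B→Z, C→W, D→X, E→Z; Player I's induced payoffs 8, 11, 12, 4, 4; outcome (C, W), payoffs (12, 15).
If Player 2 leads: Player I's best replies are W→E, X→A, Y→C, Z→B; Player 2's induced payoffs 7, 7, 4, 13; outcome (B, Z), payoffs (11, 13).
Player 2 gets 13 moving first and 15 moving second, so Player 2 prefers to move second.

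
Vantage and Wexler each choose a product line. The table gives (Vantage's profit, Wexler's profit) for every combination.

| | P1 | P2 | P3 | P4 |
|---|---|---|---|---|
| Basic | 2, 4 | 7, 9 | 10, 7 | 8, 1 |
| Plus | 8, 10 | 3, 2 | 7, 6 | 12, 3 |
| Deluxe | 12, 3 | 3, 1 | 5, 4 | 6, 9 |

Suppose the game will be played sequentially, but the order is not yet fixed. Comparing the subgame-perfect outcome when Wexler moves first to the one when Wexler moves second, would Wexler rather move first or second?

If Vantage leads: Wexler's best replies are Basic→P2, Plus→P1, Deluxe→P4; Vantage's induced payoffs 7, 8, 6; outcome (Plus, P1), payoffs (8, 10).
If Wexler leads: Vantage's best replies are P1→Deluxe, P2→Basic, P3→Basic, P4→Plus; Wexler's induced payoffs 3, 9, 7, 3; outcome (Basic, P2), payoffs (7, 9).
Wexler gets 9 moving first and 10 moving second, so Wexler prefers to move second.

second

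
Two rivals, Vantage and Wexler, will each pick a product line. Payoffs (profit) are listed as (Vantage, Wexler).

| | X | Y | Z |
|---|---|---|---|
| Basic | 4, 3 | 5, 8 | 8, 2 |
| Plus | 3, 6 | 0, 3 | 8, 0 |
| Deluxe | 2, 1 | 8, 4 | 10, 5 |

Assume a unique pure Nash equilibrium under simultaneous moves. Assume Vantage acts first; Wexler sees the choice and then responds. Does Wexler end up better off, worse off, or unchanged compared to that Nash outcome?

unchanged

Wexler best-responds to each possible Vantage move:
- Basic: BR = Y, leader payoff 5.
- Plus: BR = X, leader payoff 3.
- Deluxe: BR = Z, leader payoff 10.
Maximizing over 5, 3, 10, Vantage chooses Deluxe. Subgame-perfect outcome: (Deluxe, Z) with payoffs (10, 5).
For the simultaneous game, intersect best replies.
Vantage's best replies: X→Basic; Y→Deluxe; Z→Deluxe.
Wexler's best replies: Basic→Y; Plus→X; Deluxe→Z.
Only (Deluxe, Z) has each player best-responding; Nash payoffs (10, 5).
Wexler earns 5 sequentially versus 5 at the Nash outcome: unchanged.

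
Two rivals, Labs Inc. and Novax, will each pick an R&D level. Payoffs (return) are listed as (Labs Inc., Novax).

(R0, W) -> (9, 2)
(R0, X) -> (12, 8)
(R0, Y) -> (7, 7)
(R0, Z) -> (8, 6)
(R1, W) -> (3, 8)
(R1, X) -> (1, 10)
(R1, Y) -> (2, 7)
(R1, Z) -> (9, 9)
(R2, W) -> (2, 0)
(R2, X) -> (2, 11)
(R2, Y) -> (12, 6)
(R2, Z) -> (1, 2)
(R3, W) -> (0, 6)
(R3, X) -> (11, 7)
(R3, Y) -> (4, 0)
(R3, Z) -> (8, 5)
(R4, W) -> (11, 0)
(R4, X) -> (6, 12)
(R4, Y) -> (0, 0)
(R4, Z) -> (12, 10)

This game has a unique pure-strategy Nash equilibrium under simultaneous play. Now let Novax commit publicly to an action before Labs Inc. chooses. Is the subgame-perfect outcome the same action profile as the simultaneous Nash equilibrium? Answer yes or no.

no

Work backward from Labs Inc.'s decision.
- W: BR = R4, leader payoff 0.
- X: BR = R0, leader payoff 8.
- Y: BR = R2, leader payoff 6.
- Z: BR = R4, leader payoff 10.
Maximizing over 0, 8, 6, 10, Novax chooses Z. Subgame-perfect outcome: (R4, Z) with payoffs (12, 10).
Now find the simultaneous Nash equilibrium.
Labs Inc.'s best replies: W→R4; X→R0; Y→R2; Z→R4.
Novax's best replies: R0→X; R1→X; R2→X; R3→X; R4→X.
Only (R0, X) has each player best-responding; Nash payoffs (12, 8).
Sequential outcome (R4, Z) differs from the Nash profile (R0, X).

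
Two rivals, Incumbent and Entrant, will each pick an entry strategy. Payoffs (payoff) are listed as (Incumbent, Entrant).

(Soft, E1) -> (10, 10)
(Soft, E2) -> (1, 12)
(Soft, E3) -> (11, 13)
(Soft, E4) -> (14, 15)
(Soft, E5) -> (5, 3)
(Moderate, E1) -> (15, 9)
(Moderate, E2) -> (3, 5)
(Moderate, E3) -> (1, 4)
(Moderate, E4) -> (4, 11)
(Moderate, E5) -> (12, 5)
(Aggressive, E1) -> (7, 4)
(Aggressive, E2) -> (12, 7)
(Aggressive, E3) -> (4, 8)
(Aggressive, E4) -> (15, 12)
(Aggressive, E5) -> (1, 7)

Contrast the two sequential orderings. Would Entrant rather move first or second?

If Incumbent leads: Entrant's best replies are Soft→E4, Moderate→E4, Aggressive→E4; Incumbent's induced payoffs 14, 4, 15; outcome (Aggressive, E4), payoffs (15, 12).
If Entrant leads: Incumbent's best replies are E1→Moderate, E2→Aggressive, E3→Soft, E4→Aggressive, E5→Moderate; Entrant's induced payoffs 9, 7, 13, 12, 5; outcome (Soft, E3), payoffs (11, 13).
Entrant gets 13 moving first and 12 moving second, so Entrant prefers to move first.

first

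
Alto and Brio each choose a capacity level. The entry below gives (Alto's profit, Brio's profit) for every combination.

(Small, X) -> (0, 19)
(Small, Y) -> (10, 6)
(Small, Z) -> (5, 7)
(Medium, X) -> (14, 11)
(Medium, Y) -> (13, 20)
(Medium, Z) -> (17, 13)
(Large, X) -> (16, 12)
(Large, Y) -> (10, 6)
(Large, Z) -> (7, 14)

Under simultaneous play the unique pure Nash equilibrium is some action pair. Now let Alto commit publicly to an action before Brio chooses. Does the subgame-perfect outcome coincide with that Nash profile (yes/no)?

Brio best-responds to each possible Alto move:
- Small: BR = X, leader payoff 0.
- Medium: BR = Y, leader payoff 13.
- Large: BR = Z, leader payoff 7.
Alto's induced payoffs are 0, 13, 7, so Alto commits to Medium. Subgame-perfect outcome: (Medium, Y) with payoffs (13, 20).
For the simultaneous game, intersect best replies.
Alto's best replies: X→Large; Y→Medium; Z→Medium.
Brio's best replies: Small→X; Medium→Y; Large→Z.
Only (Medium, Y) has each player best-responding; Nash payoffs (13, 20).
Sequential outcome (Medium, Y) coincides with the Nash profile (Medium, Y).

yes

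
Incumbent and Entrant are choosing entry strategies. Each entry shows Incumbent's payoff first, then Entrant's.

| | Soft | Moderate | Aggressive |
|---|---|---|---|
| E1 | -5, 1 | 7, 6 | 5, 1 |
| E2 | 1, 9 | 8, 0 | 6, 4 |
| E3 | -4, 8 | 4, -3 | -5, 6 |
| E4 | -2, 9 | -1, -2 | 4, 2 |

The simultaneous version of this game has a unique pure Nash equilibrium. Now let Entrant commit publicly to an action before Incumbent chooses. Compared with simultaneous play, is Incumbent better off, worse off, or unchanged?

Backward induction with Entrant moving first.
- Soft → Incumbent plays E2 (best of -5, 1, -4, -2); Entrant gets 9.
- Moderate → Incumbent plays E2 (best of 7, 8, 4, -1); Entrant gets 0.
- Aggressive → Incumbent plays E2 (best of 5, 6, -5, 4); Entrant gets 4.
Maximizing over 9, 0, 4, Entrant chooses Soft. Subgame-perfect outcome: (E2, Soft) with payoffs (1, 9).
For the simultaneous game, intersect best replies.
Incumbent's best replies: Soft→E2; Moderate→E2; Aggressive→E2.
Entrant's best replies: E1→Moderate; E2→Soft; E3→Soft; E4→Soft.
The unique mutual best reply is (E2, Soft), giving (1, 9).
Incumbent earns 1 sequentially versus 1 at the Nash outcome: unchanged.

unchanged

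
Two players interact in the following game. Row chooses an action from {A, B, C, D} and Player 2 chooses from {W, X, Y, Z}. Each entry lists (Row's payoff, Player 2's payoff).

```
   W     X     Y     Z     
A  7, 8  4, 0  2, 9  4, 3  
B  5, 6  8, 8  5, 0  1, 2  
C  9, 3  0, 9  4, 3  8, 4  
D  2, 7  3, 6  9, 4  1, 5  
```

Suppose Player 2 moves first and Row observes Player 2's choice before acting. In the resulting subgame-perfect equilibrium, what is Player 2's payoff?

8

Solve by backward induction (Player 2 leads).
- W → Row plays C (best of 7, 5, 9, 2); Player 2 gets 3.
- X → Row plays B (best of 4, 8, 0, 3); Player 2 gets 8.
- Y → Row plays D (best of 2, 5, 4, 9); Player 2 gets 4.
- Z → Row plays C (best of 4, 1, 8, 1); Player 2 gets 4.
Among 3, 8, 4, 4, the best is 8 at X. Subgame-perfect outcome: (B, X) with payoffs (8, 8).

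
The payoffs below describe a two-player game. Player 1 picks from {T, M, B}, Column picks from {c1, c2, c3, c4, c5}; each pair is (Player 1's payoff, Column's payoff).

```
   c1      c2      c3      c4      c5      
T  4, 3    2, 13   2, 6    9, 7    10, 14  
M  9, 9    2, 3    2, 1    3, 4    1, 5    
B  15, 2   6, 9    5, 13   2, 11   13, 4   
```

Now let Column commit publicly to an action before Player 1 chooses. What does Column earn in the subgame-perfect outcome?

Backward induction with Column moving first.
- c1 → Player 1 plays B (best of 4, 9, 15); Column gets 2.
- c2 → Player 1 plays B (best of 2, 2, 6); Column gets 9.
- c3 → Player 1 plays B (best of 2, 2, 5); Column gets 13.
- c4 → Player 1 plays T (best of 9, 3, 2); Column gets 7.
- c5 → Player 1 plays B (best of 10, 1, 13); Column gets 4.
Maximizing over 2, 9, 13, 7, 4, Column chooses c3. Subgame-perfect outcome: (B, c3) with payoffs (5, 13).

13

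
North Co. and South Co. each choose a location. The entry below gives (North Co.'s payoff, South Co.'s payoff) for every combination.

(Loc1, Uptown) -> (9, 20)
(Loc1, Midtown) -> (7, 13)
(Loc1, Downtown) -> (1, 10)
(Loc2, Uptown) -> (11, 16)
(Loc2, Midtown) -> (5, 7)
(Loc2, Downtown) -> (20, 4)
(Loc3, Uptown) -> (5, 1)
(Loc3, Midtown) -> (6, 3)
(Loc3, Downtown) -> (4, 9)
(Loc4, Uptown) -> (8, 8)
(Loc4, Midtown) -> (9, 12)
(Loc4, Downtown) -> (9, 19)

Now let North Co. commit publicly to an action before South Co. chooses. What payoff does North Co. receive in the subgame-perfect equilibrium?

Backward induction with North Co. moving first.
- Loc1: BR = Uptown, leader payoff 9.
- Loc2: BR = Uptown, leader payoff 11.
- Loc3: BR = Downtown, leader payoff 4.
- Loc4: BR = Downtown, leader payoff 9.
Maximizing over 9, 11, 4, 9, North Co. chooses Loc2. Subgame-perfect outcome: (Loc2, Uptown) with payoffs (11, 16).

11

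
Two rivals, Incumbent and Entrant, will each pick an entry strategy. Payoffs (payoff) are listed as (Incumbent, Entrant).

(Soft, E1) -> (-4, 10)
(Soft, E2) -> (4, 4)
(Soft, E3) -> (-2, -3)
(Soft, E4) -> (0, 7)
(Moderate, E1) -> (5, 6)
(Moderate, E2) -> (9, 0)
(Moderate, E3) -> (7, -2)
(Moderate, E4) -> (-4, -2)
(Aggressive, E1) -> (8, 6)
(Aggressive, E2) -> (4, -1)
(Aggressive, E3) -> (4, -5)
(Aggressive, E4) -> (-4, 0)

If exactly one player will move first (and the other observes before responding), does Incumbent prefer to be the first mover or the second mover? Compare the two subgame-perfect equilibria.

first

If Incumbent leads: Entrant's best replies are Soft→E1, Moderate→E1, Aggressive→E1; Incumbent's induced payoffs -4, 5, 8; outcome (Aggressive, E1), payoffs (8, 6).
If Entrant leads: Incumbent's best replies are E1→Aggressive, E2→Moderate, E3→Moderate, E4→Soft; Entrant's induced payoffs 6, 0, -2, 7; outcome (Soft, E4), payoffs (0, 7).
Incumbent gets 8 moving first and 0 moving second, so Incumbent prefers to move first.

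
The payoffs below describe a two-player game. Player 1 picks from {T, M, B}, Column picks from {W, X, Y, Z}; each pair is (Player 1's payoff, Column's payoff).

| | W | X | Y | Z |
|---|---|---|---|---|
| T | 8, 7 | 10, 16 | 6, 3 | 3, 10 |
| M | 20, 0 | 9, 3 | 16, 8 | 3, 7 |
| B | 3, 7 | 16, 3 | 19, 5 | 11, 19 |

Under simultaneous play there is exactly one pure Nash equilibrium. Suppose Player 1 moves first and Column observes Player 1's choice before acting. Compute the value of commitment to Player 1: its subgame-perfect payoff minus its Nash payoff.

Solve by backward induction (Player 1 leads).
- T → Column plays X (best of 7, 16, 3, 10); Player 1 gets 10.
- M → Column plays Y (best of 0, 3, 8, 7); Player 1 gets 16.
- B → Column plays Z (best of 7, 3, 5, 19); Player 1 gets 11.
Among 10, 16, 11, the best is 16 at M. Subgame-perfect outcome: (M, Y) with payoffs (16, 8).
Under simultaneous play:
Player 1's best replies: W→M; X→B; Y→B; Z→B.
Column's best replies: T→X; M→Y; B→Z.
The unique mutual best reply is (B, Z), giving (11, 19).
Player 1's commitment gain: 16 − 11 = 5.

5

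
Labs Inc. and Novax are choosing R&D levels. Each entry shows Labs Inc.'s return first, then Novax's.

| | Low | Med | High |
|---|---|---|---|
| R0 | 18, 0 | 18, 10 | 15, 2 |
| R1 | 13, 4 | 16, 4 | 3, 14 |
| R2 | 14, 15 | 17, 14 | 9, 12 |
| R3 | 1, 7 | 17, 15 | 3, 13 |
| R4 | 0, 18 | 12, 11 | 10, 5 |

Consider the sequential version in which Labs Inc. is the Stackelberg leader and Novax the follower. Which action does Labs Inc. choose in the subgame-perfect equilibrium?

Backward induction with Labs Inc. moving first.
- R0 → Novax plays Med (best of 0, 10, 2); Labs Inc. gets 18.
- R1 → Novax plays High (best of 4, 4, 14); Labs Inc. gets 3.
- R2 → Novax plays Low (best of 15, 14, 12); Labs Inc. gets 14.
- R3 → Novax plays Med (best of 7, 15, 13); Labs Inc. gets 17.
- R4 → Novax plays Low (best of 18, 11, 5); Labs Inc. gets 0.
Among 18, 3, 14, 17, 0, the best is 18 at R0. Subgame-perfect outcome: (R0, Med) with payoffs (18, 10).

R0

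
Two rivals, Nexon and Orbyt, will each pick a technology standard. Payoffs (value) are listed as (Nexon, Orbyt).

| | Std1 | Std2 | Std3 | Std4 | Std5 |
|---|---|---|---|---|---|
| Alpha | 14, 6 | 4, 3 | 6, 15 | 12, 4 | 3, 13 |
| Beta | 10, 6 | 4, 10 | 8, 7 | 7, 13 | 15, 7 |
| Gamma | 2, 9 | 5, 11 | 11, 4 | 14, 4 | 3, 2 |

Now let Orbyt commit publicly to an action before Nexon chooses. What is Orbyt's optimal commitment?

Solve by backward induction (Orbyt leads).
- Std1: BR = Alpha, leader payoff 6.
- Std2: BR = Gamma, leader payoff 11.
- Std3: BR = Gamma, leader payoff 4.
- Std4: BR = Gamma, leader payoff 4.
- Std5: BR = Beta, leader payoff 7.
Among 6, 11, 4, 4, 7, the best is 11 at Std2. Subgame-perfect outcome: (Gamma, Std2) with payoffs (5, 11).

Std2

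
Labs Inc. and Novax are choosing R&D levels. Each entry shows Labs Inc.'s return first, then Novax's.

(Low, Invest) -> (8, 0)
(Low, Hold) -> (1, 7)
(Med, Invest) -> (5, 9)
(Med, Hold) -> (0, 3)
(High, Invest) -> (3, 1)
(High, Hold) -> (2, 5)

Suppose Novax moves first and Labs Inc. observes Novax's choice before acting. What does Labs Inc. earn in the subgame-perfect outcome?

Backward induction with Novax moving first.
- Invest → Labs Inc. plays Low (best of 8, 5, 3); Novax gets 0.
- Hold → Labs Inc. plays High (best of 1, 0, 2); Novax gets 5.
Among 0, 5, the best is 5 at Hold. Subgame-perfect outcome: (High, Hold) with payoffs (2, 5).

2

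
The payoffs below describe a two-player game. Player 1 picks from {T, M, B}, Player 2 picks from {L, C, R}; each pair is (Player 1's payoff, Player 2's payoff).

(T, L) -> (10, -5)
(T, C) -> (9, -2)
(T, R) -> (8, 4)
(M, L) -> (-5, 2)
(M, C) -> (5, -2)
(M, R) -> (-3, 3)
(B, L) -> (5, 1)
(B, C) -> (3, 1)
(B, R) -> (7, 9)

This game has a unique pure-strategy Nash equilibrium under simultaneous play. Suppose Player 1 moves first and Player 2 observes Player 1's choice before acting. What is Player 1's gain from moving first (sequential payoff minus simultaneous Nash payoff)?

0

Player 2 best-responds to each possible Player 1 move:
- T: BR = R, leader payoff 8.
- M: BR = R, leader payoff -3.
- B: BR = R, leader payoff 7.
Among 8, -3, 7, the best is 8 at T. Subgame-perfect outcome: (T, R) with payoffs (8, 4).
Now find the simultaneous Nash equilibrium.
Player 1's best replies: L→T; C→T; R→T.
Player 2's best replies: T→R; M→R; B→R.
The unique mutual best reply is (T, R), giving (8, 4).
Player 1's commitment gain: 8 − 8 = 0.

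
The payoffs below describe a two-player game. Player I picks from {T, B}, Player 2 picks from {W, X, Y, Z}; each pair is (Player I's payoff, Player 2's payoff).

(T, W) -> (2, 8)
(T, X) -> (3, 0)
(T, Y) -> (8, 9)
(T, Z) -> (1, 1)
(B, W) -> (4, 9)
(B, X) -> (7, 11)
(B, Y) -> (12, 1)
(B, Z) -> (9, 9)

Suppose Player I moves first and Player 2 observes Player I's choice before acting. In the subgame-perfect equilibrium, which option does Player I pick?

T

Backward induction with Player I moving first.
- T: Player 2 compares 8, 0, 9, 1 and picks Y; Player I would get 8.
- B: Player 2 compares 9, 11, 1, 9 and picks X; Player I would get 7.
Player I's induced payoffs are 8, 7, so Player I commits to T. Subgame-perfect outcome: (T, Y) with payoffs (8, 9).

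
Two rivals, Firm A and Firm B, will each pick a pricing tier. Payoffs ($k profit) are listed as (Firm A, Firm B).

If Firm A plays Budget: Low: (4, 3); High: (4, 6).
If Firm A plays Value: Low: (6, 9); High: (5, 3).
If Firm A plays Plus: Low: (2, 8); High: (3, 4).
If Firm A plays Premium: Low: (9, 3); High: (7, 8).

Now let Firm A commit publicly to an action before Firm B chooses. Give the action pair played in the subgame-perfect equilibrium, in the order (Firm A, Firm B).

(Premium, High)

Work backward from Firm B's decision.
- Budget: BR = High, leader payoff 4.
- Value: BR = Low, leader payoff 6.
- Plus: BR = Low, leader payoff 2.
- Premium: BR = High, leader payoff 7.
Firm A's induced payoffs are 4, 6, 2, 7, so Firm A commits to Premium. Subgame-perfect outcome: (Premium, High) with payoffs (7, 8).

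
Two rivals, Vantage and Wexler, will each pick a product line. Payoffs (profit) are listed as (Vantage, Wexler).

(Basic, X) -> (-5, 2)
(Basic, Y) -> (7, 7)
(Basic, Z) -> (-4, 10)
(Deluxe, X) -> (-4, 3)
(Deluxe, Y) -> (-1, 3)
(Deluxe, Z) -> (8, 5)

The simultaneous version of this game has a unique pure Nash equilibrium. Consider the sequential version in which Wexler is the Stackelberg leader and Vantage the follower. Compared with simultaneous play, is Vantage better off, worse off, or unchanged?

Backward induction with Wexler moving first.
- X: Vantage compares -5, -4 and picks Deluxe; Wexler would get 3.
- Y: Vantage compares 7, -1 and picks Basic; Wexler would get 7.
- Z: Vantage compares -4, 8 and picks Deluxe; Wexler would get 5.
Among 3, 7, 5, the best is 7 at Y. Subgame-perfect outcome: (Basic, Y) with payoffs (7, 7).
Under simultaneous play:
Vantage's best replies: X→Deluxe; Y→Basic; Z→Deluxe.
Wexler's best replies: Basic→Z; Deluxe→Z.
Only (Deluxe, Z) has each player best-responding; Nash payoffs (8, 5).
Vantage earns 7 sequentially versus 8 at the Nash outcome: worse off.

worse off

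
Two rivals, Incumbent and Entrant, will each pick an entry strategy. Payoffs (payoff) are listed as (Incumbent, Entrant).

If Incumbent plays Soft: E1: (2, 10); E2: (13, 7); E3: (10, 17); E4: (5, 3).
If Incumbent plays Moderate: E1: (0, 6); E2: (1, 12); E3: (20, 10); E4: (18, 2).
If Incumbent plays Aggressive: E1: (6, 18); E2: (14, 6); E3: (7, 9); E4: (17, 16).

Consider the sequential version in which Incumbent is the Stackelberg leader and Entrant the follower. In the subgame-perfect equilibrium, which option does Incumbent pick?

Soft

Backward induction with Incumbent moving first.
- Soft: Entrant compares 10, 7, 17, 3 and picks E3; Incumbent would get 10.
- Moderate: Entrant compares 6, 12, 10, 2 and picks E2; Incumbent would get 1.
- Aggressive: Entrant compares 18, 6, 9, 16 and picks E1; Incumbent would get 6.
Incumbent's induced payoffs are 10, 1, 6, so Incumbent commits to Soft. Subgame-perfect outcome: (Soft, E3) with payoffs (10, 17).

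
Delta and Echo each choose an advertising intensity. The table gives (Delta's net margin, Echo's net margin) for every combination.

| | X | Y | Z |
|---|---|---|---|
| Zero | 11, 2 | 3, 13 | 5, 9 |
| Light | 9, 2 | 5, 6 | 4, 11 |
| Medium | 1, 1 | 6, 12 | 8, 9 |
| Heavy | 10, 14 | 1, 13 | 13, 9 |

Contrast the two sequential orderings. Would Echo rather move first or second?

If Delta leads: Echo's best replies are Zero→Y, Light→Z, Medium→Y, Heavy→X; Delta's induced payoffs 3, 4, 6, 10; outcome (Heavy, X), payoffs (10, 14).
If Echo leads: Delta's best replies are X→Zero, Y→Medium, Z→Heavy; Echo's induced payoffs 2, 12, 9; outcome (Medium, Y), payoffs (6, 12).
Echo gets 12 moving first and 14 moving second, so Echo prefers to move second.

second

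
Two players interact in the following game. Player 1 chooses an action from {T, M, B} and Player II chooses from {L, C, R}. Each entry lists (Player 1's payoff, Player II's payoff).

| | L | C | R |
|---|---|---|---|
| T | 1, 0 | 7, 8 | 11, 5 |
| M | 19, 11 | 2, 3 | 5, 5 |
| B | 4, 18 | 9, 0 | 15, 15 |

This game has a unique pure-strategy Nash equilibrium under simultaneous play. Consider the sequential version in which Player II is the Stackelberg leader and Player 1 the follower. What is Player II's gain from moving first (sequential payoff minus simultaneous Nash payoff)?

4

Solve by backward induction (Player II leads).
- L: Player 1 compares 1, 19, 4 and picks M; Player II would get 11.
- C: Player 1 compares 7, 2, 9 and picks B; Player II would get 0.
- R: Player 1 compares 11, 5, 15 and picks B; Player II would get 15.
Player II's induced payoffs are 11, 0, 15, so Player II commits to R. Subgame-perfect outcome: (B, R) with payoffs (15, 15).
For the simultaneous game, intersect best replies.
Player 1's best replies: L→M; C→B; R→B.
Player II's best replies: T→C; M→L; B→L.
Only (M, L) has each player best-responding; Nash payoffs (19, 11).
Player II's commitment gain: 15 − 11 = 4.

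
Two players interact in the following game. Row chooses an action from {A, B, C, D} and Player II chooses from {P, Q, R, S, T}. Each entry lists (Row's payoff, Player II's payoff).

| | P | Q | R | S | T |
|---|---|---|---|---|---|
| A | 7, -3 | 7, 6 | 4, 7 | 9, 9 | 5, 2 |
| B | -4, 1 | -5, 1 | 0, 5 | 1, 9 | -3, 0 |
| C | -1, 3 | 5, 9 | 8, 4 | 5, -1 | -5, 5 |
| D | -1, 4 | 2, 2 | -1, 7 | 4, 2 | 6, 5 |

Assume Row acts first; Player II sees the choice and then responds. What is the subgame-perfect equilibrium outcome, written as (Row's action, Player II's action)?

(A, S)

Work backward from Player II's decision.
- A: BR = S, leader payoff 9.
- B: BR = S, leader payoff 1.
- C: BR = Q, leader payoff 5.
- D: BR = R, leader payoff -1.
Among 9, 1, 5, -1, the best is 9 at A. Subgame-perfect outcome: (A, S) with payoffs (9, 9).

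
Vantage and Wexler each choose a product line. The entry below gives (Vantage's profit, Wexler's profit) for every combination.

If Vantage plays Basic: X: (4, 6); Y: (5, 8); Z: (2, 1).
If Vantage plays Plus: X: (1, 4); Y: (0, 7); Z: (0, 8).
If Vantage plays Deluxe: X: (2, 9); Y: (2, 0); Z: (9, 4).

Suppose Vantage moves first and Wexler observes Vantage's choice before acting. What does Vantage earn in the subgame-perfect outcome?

Solve by backward induction (Vantage leads).
- Basic → Wexler plays Y (best of 6, 8, 1); Vantage gets 5.
- Plus → Wexler plays Z (best of 4, 7, 8); Vantage gets 0.
- Deluxe → Wexler plays X (best of 9, 0, 4); Vantage gets 2.
Among 5, 0, 2, the best is 5 at Basic. Subgame-perfect outcome: (Basic, Y) with payoffs (5, 8).

5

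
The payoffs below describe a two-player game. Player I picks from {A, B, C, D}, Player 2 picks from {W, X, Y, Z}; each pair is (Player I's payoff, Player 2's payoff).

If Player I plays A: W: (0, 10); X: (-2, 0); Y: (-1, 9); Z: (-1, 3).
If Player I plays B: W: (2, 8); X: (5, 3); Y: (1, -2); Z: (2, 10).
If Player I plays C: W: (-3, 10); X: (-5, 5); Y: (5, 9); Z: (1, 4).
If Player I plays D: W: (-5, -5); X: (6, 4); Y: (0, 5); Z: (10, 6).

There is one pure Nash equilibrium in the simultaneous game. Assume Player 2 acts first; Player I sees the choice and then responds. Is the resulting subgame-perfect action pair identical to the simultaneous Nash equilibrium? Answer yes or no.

no

Solve by backward induction (Player 2 leads).
- W: BR = B, leader payoff 8.
- X: BR = D, leader payoff 4.
- Y: BR = C, leader payoff 9.
- Z: BR = D, leader payoff 6.
Maximizing over 8, 4, 9, 6, Player 2 chooses Y. Subgame-perfect outcome: (C, Y) with payoffs (5, 9).
For the simultaneous game, intersect best replies.
Player I's best replies: W→B; X→D; Y→C; Z→D.
Player 2's best replies: A→W; B→Z; C→W; D→Z.
Only (D, Z) has each player best-responding; Nash payoffs (10, 6).
Sequential outcome (C, Y) differs from the Nash profile (D, Z).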